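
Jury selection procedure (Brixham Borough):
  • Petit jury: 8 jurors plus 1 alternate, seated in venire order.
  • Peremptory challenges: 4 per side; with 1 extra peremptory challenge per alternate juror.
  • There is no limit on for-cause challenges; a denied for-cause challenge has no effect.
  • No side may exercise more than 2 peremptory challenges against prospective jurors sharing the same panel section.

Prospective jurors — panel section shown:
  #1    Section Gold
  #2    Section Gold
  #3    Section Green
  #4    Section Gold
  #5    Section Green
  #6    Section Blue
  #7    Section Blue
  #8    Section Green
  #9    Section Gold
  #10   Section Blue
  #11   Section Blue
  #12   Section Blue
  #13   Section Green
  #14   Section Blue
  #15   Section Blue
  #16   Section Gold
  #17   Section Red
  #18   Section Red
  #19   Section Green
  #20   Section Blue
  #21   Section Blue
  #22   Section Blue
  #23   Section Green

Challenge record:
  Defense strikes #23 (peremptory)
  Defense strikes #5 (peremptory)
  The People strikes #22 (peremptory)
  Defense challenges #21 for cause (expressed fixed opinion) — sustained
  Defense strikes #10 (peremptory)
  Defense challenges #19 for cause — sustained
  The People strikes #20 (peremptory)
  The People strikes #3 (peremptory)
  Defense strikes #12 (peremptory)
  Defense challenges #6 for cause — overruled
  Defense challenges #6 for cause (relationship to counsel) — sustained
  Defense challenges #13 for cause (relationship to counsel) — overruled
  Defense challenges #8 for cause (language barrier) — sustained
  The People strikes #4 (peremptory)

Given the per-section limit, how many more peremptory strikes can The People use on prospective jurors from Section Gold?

The People peremptories so far: #22, #20, #3, #4 — 4 of 5 used, 1 left overall.
Against Section Gold: #4 — 1 used; per-section cap 2 leaves 1.
Binding limit: min(1, 1) = 1.

1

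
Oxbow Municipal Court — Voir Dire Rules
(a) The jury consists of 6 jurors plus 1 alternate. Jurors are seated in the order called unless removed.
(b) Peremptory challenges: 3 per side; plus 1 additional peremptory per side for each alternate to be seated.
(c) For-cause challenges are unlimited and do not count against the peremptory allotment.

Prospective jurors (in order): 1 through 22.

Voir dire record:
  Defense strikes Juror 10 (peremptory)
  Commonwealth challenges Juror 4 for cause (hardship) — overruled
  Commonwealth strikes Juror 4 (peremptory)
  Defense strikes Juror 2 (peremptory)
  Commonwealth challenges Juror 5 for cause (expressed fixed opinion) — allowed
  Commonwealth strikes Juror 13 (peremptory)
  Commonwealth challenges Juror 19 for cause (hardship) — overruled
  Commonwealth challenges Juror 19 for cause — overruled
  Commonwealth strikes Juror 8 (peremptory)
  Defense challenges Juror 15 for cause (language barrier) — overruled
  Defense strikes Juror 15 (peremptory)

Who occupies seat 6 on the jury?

Removed: #2, #4, #5, #8, #10, #13, #15. (#19 stays — for-cause denied.)
Seating in order: seats 1–6 → #1, #3, #6, #7, #9, #11; alternates → #12.
So seat 6 is #11.

11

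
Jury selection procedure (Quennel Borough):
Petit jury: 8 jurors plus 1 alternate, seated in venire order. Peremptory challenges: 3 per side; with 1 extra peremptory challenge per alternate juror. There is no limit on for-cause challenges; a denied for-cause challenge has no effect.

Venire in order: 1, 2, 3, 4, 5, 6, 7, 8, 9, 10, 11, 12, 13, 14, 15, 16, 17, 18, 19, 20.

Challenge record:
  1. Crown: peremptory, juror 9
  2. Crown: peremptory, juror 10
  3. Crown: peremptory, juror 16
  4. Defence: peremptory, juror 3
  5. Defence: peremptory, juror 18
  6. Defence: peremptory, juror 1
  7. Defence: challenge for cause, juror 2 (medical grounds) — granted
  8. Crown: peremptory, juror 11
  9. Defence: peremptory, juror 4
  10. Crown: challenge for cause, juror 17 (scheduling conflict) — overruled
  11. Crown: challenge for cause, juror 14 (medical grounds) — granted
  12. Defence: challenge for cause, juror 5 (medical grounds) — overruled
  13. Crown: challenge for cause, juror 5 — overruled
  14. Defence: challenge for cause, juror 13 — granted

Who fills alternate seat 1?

20

Removed: #1, #2, #3, #4, #9, #10, #11, #13, #14, #16, #18. (#5, #17 stay — for-cause denied.)
Seating in order: seats 1–8 → #5, #6, #7, #8, #12, #15, #17, #19; alternates → #20.
So alternate 1 is #20.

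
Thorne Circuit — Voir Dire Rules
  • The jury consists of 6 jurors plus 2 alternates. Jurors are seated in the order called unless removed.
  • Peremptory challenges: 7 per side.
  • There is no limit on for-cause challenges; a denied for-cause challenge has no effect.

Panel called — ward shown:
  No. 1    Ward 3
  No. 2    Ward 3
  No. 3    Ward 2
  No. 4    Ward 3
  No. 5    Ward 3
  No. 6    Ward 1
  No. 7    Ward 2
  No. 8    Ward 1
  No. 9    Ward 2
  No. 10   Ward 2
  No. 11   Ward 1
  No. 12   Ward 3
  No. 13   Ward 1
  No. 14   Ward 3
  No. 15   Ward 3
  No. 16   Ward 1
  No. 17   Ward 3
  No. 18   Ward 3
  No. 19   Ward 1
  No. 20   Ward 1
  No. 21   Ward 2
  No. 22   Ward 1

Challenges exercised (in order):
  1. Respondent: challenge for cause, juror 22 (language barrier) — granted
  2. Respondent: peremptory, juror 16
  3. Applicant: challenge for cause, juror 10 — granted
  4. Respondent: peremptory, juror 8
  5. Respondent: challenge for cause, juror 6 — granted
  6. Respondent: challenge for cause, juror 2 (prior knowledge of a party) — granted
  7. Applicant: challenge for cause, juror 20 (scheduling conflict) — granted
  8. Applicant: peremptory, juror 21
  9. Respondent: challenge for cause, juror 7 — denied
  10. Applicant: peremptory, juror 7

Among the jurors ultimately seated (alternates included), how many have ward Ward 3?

4

Removed: #2, #6, #7, #8, #10, #16, #20, #21, #22.
Seated (8 incl. alternates): #1, #3, #4, #5, #9, #11, #12, #13.
Of those, in Ward 3: #1, #4, #5, #12 → 4.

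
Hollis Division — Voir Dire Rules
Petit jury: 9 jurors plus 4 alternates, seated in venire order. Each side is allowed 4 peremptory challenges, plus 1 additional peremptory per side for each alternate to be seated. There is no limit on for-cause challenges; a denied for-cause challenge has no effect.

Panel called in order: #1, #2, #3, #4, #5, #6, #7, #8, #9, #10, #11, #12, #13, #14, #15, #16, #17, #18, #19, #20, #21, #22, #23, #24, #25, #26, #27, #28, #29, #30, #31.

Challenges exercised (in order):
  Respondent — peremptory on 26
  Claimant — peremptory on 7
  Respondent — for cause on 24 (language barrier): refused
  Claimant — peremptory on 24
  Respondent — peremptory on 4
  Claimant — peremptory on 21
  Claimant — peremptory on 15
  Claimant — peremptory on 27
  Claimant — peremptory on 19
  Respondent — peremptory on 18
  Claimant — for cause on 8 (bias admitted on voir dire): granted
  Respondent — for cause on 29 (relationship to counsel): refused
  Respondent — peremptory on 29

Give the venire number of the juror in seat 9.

12

Removed: #4, #7, #8, #15, #18, #19, #21, #24, #26, #27, #29.
Seating in order: seats 1–9 → #1, #2, #3, #5, #6, #9, #10, #11, #12; alternates → #13, #14, #16, #17.
So seat 9 is #12.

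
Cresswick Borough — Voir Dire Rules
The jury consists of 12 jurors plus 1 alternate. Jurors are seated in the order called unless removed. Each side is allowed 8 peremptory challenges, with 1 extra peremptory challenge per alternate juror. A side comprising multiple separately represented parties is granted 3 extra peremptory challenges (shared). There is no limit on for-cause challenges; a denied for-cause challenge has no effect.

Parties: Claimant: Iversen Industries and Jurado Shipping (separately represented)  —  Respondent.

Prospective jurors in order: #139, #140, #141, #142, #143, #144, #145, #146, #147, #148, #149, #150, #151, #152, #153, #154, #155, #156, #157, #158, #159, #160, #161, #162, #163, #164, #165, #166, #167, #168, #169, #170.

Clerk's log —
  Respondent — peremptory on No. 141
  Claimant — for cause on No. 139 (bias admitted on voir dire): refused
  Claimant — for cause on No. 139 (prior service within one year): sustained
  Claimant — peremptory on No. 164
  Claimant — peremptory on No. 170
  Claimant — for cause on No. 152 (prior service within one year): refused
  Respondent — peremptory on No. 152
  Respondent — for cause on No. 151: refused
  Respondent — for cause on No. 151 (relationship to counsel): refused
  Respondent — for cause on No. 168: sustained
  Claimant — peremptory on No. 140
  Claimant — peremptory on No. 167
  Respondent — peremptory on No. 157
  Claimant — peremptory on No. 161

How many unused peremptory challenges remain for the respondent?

6

Respondent allotment: 8 base + 1 × 1 alternate = 9.
Respondent peremptories used: #141, #152, #157 — 3 (for-cause on #151, #151, #168 don't count).
Remaining: 9 − 3 = 6.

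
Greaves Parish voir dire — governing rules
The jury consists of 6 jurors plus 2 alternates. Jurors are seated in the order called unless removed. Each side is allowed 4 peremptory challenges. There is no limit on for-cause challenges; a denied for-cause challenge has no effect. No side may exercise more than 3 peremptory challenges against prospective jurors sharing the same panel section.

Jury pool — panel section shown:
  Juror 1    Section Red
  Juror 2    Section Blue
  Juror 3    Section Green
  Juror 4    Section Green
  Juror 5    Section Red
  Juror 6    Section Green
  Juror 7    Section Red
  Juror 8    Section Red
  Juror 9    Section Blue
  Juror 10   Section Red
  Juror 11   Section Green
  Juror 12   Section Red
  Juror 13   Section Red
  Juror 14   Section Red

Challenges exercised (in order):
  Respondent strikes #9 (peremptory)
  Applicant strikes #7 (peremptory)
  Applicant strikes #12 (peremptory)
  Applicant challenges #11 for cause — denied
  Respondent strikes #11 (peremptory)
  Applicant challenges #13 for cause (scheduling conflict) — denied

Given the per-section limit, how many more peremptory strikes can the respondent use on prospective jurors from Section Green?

Respondent peremptories so far: #9, #11 — 2 of 4 used, 2 left overall.
Against Section Green: #11 — 1 used; per-section cap 3 leaves 2.
Binding limit: min(2, 2) = 2.

2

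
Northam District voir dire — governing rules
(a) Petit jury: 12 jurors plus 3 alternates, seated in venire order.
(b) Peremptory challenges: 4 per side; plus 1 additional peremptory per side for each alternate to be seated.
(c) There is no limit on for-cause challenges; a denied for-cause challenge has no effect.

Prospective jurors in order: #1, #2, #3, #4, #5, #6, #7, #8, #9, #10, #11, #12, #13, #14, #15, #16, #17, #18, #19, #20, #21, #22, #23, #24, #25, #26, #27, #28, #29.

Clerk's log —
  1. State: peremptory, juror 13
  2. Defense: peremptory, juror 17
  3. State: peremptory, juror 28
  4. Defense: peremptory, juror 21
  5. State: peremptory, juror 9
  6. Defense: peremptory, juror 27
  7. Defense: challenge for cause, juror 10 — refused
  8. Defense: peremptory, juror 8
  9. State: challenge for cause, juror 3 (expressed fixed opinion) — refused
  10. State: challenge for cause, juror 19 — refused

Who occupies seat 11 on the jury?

Removed: #8, #9, #13, #17, #21, #27, #28. (#3, #10, #19 stay — for-cause denied.)
Filling seats in venire order through position 11: #1, #2, #3, #4, #5, #6, #7, #10, #11, #12, #14.
So seat 11 is #14.

14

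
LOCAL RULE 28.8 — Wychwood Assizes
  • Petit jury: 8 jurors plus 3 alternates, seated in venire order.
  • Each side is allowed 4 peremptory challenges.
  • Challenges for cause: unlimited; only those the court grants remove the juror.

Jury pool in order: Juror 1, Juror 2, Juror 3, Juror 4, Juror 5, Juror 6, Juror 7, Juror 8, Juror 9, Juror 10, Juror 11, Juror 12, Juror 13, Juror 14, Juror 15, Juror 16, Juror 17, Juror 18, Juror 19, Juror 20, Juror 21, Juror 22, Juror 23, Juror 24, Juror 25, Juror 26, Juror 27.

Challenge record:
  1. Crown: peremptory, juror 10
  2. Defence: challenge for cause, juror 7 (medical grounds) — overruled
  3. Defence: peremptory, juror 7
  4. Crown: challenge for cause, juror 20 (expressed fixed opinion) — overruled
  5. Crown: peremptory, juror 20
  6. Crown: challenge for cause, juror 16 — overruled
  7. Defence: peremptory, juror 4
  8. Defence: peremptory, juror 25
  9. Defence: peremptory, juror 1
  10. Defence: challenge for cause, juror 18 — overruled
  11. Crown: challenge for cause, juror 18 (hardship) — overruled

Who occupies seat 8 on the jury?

12

Removed: #1, #4, #7, #10, #20, #25. (#16, #18 stay — for-cause denied.)
Seating in order: seats 1–8 → #2, #3, #5, #6, #8, #9, #11, #12; alternates → #13, #14, #15.
So seat 8 is #12.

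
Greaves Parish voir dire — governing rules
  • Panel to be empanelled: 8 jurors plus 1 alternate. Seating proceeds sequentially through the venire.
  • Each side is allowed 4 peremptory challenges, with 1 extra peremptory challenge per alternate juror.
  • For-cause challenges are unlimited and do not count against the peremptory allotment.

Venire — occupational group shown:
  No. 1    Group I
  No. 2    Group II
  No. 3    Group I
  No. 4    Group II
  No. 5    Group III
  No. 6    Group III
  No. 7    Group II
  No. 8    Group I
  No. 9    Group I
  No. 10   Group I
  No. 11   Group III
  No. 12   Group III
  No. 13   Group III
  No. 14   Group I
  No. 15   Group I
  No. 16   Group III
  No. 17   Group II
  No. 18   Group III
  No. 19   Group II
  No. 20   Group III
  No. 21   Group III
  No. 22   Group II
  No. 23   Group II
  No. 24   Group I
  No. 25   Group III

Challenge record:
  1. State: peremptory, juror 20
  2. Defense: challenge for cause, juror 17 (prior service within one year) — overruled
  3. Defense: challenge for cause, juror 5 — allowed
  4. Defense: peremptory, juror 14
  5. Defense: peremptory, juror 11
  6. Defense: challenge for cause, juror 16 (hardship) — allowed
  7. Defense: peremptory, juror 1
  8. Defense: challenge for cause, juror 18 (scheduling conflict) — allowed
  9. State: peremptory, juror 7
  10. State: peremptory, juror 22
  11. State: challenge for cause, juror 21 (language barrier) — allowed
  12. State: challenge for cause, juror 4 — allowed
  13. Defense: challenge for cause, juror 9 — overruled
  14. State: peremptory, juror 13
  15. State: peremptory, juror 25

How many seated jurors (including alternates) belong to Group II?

Removed: #1, #4, #5, #7, #11, #13, #14, #16, #18, #20, #21, #22, #25.
Seated (9 incl. alternates): #2, #3, #6, #8, #9, #10, #12, #15, #17.
Of those, in Group II: #2, #17 → 2.

2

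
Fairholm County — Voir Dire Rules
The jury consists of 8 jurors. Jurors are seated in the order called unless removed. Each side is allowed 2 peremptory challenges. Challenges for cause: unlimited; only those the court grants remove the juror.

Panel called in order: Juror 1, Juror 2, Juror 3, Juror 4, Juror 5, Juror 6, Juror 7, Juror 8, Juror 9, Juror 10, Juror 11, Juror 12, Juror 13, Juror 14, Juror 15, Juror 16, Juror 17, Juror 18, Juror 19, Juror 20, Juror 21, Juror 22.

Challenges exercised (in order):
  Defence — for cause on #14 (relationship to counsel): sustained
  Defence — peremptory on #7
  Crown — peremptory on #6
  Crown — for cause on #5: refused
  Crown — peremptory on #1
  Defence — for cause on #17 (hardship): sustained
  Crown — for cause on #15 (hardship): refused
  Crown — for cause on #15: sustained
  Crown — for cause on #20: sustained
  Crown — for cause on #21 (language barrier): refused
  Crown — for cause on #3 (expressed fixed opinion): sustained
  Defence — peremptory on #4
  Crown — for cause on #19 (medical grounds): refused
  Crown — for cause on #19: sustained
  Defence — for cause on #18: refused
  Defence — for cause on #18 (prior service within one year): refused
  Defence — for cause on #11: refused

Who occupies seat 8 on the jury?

13

Removed: #1, #3, #4, #6, #7, #14, #15, #17, #19, #20. (#5, #11, #18, #21 stay — for-cause denied.)
Seating in order: seats 1–8 → #2, #5, #8, #9, #10, #11, #12, #13.
So seat 8 is #13.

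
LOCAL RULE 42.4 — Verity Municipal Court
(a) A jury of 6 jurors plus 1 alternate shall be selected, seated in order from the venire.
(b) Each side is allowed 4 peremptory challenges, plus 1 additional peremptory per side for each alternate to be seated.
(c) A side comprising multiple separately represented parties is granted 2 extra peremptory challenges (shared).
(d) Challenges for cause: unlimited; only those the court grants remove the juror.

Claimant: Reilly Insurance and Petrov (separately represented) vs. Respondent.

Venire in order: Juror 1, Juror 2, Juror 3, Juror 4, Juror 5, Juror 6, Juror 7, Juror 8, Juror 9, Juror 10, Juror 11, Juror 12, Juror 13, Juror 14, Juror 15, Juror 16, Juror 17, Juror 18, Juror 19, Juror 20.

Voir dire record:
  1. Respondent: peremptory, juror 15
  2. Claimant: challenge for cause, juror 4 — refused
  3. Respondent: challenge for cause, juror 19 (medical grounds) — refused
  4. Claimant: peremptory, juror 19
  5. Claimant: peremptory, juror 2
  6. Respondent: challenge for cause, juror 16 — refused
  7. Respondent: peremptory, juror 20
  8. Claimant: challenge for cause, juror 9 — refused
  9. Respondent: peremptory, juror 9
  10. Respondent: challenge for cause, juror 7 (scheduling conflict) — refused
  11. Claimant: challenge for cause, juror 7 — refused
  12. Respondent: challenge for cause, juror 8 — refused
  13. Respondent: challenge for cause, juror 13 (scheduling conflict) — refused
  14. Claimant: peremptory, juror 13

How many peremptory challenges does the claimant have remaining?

4

Claimant allotment: 4 base + 1 × 1 alternate + 2 multi-party = 7.
Claimant peremptories used: #19, #2, #13 — 3 (for-cause on #4, #9, #7 don't count).
Remaining: 7 − 3 = 4.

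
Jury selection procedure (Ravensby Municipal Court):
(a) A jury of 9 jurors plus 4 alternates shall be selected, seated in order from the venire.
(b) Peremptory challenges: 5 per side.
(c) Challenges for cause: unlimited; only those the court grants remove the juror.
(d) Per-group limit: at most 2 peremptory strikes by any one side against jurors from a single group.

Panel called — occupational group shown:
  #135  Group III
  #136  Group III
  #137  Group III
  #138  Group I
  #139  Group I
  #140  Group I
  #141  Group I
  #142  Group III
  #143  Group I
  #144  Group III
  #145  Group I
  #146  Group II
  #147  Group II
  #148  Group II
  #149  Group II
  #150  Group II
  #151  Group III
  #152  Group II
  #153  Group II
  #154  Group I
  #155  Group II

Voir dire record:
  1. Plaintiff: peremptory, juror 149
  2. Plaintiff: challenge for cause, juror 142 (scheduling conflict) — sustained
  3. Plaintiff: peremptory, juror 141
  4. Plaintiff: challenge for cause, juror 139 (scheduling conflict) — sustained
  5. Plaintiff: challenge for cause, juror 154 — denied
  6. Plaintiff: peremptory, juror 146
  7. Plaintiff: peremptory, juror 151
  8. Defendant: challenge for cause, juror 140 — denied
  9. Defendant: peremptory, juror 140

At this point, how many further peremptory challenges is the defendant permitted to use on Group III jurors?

2

Defendant peremptories so far: #140 — 1 of 5 used, 4 left overall.
Against Group III: none yet — per-group cap 2 leaves 2.
Binding limit: min(4, 2) = 2.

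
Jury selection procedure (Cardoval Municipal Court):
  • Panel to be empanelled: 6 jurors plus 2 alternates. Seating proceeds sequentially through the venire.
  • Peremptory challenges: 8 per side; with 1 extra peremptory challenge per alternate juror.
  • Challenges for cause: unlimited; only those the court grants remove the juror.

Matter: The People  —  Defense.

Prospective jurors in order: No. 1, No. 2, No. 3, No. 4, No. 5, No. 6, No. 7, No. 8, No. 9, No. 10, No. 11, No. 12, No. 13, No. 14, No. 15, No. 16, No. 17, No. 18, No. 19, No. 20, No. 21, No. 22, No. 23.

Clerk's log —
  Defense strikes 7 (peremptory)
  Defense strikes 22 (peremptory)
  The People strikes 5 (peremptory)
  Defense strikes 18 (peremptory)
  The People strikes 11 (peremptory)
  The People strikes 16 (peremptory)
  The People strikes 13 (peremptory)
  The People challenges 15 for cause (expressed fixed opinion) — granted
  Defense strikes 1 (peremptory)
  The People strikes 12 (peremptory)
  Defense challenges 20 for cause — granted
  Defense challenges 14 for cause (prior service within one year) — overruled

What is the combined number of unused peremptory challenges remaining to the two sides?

The People allotment: 8 base + 1 × 2 alternates = 10. Defense allotment: 8 base + 1 × 2 alternates = 10.
The People peremptories used: #5, #11, #16, #13, #12 — 5 (the for-cause on #15 doesn't count).
Defense peremptories used: #7, #22, #18, #1 — 4 (for-cause on #20, #14 don't count).
Remaining: (10 − 5) + (10 − 4) = 11.

11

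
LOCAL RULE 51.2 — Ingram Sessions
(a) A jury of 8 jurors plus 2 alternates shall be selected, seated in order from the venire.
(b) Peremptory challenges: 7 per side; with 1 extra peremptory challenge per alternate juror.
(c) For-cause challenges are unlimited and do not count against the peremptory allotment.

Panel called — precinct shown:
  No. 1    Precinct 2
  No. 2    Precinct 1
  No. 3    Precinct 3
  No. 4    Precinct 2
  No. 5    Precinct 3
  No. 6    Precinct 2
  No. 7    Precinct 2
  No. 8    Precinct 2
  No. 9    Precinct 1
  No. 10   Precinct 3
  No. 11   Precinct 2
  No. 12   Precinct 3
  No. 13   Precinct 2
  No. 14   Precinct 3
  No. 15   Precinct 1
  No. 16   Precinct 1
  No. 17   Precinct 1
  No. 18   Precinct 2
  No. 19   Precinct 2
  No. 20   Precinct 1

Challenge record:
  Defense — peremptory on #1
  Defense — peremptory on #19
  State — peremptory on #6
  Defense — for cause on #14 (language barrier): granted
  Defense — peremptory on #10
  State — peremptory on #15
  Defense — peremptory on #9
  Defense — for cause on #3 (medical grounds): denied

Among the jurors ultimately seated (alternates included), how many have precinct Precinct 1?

2

Removed: #1, #6, #9, #10, #14, #15, #19.
Seated (10 incl. alternates): #2, #3, #4, #5, #7, #8, #11, #12, #13, #16.
Of those, in Precinct 1: #2, #16 → 2.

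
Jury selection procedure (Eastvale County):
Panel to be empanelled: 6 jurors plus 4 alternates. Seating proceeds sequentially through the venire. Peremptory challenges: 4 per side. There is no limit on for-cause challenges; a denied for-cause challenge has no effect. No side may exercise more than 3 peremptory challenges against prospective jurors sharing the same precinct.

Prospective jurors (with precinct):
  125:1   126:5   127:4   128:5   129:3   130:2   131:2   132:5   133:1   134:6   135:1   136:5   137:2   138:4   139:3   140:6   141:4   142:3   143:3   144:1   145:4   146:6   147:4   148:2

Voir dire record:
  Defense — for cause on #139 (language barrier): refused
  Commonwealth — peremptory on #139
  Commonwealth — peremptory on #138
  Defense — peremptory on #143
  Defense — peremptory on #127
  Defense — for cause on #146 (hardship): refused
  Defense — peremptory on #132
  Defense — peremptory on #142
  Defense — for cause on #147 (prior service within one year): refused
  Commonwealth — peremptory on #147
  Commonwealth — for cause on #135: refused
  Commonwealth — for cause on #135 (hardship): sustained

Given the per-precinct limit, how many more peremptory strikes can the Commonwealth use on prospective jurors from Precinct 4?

1

Commonwealth peremptories so far: #139, #138, #147 — 3 of 4 used, 1 left overall.
Against Precinct 4: #138, #147 — 2 used; per-precinct cap 3 leaves 1.
Binding limit: min(1, 1) = 1.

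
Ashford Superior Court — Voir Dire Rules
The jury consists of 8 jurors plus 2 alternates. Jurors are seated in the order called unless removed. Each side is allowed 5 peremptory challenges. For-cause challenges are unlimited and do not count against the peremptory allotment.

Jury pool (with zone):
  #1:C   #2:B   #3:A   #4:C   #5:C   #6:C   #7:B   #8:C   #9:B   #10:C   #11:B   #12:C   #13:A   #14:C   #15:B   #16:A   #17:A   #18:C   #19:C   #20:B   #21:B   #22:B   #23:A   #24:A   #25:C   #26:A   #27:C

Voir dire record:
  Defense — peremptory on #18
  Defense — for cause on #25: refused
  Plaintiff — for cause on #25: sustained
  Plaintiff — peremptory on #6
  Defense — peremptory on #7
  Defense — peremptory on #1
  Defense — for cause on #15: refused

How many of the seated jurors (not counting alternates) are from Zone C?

4

Removed: #1, #6, #7, #18, #25.
Seated jurors 1–8: #2, #3, #4, #5, #8, #9, #10, #11 (alternates #12, #13 not counted).
Of those, in Zone C: #4, #5, #8, #10 → 4.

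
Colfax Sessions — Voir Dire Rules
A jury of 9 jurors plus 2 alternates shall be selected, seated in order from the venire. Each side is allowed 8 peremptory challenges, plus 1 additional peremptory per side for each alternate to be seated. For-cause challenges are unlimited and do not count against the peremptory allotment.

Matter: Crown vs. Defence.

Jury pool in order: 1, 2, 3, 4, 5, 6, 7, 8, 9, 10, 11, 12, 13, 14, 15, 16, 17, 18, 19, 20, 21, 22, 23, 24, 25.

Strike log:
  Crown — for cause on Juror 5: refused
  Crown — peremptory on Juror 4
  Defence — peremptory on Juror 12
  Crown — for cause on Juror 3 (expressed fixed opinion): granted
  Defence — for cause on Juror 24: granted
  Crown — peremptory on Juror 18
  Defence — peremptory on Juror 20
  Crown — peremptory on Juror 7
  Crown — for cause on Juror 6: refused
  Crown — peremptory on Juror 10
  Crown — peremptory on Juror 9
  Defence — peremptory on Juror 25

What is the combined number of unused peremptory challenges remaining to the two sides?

Crown allotment: 8 base + 1 × 2 alternates = 10. Defence allotment: 8 base + 1 × 2 alternates = 10.
Crown peremptories used: #4, #18, #7, #10, #9 — 5 (for-cause on #5, #3, #6 don't count).
Defence peremptories used: #12, #20, #25 — 3 (the for-cause on #24 doesn't count).
Remaining: (10 − 5) + (10 − 3) = 12.

12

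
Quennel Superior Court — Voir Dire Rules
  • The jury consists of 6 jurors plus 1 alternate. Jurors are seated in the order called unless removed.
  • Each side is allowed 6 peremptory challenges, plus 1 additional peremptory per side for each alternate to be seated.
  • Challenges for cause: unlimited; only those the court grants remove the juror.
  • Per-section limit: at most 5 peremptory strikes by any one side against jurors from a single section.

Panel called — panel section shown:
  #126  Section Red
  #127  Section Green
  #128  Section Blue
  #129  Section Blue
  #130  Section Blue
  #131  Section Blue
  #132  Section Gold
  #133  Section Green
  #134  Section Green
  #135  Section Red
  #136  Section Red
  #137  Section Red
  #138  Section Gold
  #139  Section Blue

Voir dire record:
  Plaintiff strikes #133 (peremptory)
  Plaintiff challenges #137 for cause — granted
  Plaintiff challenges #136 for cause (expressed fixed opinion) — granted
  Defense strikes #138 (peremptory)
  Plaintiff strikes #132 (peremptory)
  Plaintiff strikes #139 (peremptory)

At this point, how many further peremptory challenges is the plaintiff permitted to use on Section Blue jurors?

4

Plaintiff peremptories so far: #133, #132, #139 — 3 of 7 used, 4 left overall.
Against Section Blue: #139 — 1 used; per-section cap 5 leaves 4.
Binding limit: min(4, 4) = 4.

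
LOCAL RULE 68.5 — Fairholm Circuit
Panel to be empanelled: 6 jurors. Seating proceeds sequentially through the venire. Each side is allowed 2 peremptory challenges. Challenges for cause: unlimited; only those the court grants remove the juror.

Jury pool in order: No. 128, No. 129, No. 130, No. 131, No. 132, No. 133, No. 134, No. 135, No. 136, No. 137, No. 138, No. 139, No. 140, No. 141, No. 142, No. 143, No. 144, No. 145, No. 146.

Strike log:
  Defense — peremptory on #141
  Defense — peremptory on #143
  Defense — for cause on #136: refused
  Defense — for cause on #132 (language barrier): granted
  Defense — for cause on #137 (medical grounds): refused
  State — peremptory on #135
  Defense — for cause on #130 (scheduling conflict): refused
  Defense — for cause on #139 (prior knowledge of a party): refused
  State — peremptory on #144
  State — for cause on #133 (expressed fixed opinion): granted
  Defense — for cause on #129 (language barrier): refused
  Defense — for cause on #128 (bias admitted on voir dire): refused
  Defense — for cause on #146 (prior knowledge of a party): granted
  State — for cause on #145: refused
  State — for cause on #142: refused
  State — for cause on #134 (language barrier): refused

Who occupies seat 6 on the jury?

136

Removed: #132, #133, #135, #141, #143, #144, #146. (#128, #129, #130, #134, #136, #137, #139, #142, #145 stay — for-cause denied.)
Seating in order: seats 1–6 → #128, #129, #130, #131, #134, #136.
So seat 6 is #136.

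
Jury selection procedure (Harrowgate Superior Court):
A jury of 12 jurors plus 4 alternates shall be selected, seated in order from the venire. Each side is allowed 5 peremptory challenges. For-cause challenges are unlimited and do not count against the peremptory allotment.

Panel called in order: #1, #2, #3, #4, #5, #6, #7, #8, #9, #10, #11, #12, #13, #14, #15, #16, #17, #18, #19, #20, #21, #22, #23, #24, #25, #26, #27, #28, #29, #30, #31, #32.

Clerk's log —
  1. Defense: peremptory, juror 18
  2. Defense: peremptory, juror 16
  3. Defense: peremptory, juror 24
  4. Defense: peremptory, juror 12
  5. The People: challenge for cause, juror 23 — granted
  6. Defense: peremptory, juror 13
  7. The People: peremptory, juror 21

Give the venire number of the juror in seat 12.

Removed: #12, #13, #16, #18, #21, #23, #24.
Seating in order: seats 1–12 → #1, #2, #3, #4, #5, #6, #7, #8, #9, #10, #11, #14; alternates → #15, #17, #19, #20.
So seat 12 is #14.

14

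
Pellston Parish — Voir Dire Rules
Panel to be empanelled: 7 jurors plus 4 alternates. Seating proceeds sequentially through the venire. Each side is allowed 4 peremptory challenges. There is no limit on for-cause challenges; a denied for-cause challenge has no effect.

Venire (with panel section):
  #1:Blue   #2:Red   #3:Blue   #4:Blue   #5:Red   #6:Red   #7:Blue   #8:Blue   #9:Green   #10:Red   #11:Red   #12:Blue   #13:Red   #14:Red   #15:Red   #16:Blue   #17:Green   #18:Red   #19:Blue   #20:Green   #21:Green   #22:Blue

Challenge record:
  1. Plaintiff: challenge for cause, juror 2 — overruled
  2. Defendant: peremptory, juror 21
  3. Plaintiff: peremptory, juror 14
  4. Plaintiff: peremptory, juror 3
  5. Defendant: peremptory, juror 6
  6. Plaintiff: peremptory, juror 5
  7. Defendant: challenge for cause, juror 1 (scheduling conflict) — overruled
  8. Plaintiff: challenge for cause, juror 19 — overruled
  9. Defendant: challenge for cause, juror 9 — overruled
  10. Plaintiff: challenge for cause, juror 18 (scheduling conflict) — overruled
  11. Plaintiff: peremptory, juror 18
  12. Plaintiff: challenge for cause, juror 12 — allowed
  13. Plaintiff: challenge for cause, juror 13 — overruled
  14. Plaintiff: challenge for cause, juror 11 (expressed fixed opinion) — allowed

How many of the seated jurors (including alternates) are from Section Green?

2

Removed: #3, #5, #6, #11, #12, #14, #18, #21.
Seated (11 incl. alternates): #1, #2, #4, #7, #8, #9, #10, #13, #15, #16, #17.
Of those, in Section Green: #9, #17 → 2.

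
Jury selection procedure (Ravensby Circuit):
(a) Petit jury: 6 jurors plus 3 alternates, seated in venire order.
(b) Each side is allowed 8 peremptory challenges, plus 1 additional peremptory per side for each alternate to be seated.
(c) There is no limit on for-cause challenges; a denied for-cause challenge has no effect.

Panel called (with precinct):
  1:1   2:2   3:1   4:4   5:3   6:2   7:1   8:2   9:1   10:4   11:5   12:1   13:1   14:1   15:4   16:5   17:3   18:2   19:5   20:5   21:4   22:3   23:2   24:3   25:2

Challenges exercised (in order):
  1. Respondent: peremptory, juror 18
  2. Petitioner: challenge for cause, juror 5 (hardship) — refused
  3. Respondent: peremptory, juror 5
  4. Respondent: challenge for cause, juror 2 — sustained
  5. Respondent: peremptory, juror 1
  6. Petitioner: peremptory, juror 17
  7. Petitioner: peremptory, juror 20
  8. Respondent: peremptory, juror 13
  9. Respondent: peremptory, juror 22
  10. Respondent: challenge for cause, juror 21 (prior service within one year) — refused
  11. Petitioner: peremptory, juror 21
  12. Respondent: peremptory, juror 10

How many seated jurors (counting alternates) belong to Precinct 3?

Removed: #1, #2, #5, #10, #13, #17, #18, #20, #21, #22.
Seated (9 incl. alternates): #3, #4, #6, #7, #8, #9, #11, #12, #14.
None of those are in Precinct 3 → 0.

0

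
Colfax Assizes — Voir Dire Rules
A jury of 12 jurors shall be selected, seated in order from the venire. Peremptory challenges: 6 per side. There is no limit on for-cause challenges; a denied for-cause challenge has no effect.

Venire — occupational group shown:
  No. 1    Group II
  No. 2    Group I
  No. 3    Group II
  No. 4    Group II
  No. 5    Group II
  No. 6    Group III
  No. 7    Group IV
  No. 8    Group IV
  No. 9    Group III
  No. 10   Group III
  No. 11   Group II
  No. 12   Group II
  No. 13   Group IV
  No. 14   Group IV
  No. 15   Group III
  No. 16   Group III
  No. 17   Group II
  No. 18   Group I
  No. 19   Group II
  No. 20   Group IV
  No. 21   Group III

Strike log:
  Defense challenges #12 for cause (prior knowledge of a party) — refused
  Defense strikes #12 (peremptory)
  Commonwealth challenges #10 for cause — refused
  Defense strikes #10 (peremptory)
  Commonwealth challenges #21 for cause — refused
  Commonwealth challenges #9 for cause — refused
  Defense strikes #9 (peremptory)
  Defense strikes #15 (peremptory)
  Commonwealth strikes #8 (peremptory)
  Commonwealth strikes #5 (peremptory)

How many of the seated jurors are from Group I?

2

Removed: #5, #8, #9, #10, #12, #15.
Seated jurors 1–12: #1, #2, #3, #4, #6, #7, #11, #13, #14, #16, #17, #18.
Of those, in Group I: #2, #18 → 2.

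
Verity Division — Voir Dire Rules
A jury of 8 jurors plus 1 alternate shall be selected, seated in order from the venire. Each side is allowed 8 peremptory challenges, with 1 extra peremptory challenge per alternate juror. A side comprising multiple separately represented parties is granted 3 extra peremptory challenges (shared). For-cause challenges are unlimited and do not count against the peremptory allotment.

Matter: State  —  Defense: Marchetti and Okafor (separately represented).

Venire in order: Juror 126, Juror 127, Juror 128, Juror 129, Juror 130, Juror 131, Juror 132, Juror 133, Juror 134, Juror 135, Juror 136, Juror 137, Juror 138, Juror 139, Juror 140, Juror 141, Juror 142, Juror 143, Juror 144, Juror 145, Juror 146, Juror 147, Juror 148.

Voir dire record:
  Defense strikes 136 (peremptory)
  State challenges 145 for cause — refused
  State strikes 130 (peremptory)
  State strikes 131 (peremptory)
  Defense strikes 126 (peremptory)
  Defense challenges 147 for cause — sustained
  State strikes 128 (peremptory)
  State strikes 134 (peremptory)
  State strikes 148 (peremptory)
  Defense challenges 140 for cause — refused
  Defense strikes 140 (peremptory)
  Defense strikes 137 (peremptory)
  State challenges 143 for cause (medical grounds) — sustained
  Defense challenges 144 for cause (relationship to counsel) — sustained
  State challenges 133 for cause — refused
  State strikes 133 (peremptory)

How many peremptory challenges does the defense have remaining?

8

Defense allotment: 8 base + 1 × 1 alternate + 3 multi-party = 12.
Defense peremptories used: #136, #126, #140, #137 — 4 (for-cause on #147, #140, #144 don't count).
Remaining: 12 − 4 = 8.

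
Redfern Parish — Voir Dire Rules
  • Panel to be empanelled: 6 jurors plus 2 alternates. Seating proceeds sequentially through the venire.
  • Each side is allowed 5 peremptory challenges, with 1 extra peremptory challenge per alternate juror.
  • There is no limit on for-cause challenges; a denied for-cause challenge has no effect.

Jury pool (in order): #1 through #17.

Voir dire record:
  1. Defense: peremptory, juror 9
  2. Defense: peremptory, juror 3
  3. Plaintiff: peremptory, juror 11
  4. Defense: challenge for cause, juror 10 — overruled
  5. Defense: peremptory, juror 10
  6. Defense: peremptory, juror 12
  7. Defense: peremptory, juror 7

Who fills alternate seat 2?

Removed: #3, #7, #9, #10, #11, #12.
Seating in order: seats 1–6 → #1, #2, #4, #5, #6, #8; alternates → #13, #14.
So alternate 2 is #14.

14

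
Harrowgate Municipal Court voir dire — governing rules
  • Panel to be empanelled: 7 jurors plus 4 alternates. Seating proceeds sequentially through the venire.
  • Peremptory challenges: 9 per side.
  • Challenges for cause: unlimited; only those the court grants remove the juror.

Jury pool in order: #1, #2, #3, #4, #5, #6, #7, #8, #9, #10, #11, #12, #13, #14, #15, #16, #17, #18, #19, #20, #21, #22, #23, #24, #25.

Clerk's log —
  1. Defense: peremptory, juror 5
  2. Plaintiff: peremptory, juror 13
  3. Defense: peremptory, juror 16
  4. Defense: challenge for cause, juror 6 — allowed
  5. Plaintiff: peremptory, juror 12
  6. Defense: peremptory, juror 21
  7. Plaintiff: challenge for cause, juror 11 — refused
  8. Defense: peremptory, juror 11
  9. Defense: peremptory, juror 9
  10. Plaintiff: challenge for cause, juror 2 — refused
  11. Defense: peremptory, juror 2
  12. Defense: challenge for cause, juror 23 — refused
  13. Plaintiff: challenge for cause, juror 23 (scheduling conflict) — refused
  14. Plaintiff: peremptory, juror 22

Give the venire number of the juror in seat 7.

Removed: #2, #5, #6, #9, #11, #12, #13, #16, #21, #22. (#23 stays — for-cause denied.)
Filling seats in venire order through position 7: #1, #3, #4, #7, #8, #10, #14.
So seat 7 is #14.

14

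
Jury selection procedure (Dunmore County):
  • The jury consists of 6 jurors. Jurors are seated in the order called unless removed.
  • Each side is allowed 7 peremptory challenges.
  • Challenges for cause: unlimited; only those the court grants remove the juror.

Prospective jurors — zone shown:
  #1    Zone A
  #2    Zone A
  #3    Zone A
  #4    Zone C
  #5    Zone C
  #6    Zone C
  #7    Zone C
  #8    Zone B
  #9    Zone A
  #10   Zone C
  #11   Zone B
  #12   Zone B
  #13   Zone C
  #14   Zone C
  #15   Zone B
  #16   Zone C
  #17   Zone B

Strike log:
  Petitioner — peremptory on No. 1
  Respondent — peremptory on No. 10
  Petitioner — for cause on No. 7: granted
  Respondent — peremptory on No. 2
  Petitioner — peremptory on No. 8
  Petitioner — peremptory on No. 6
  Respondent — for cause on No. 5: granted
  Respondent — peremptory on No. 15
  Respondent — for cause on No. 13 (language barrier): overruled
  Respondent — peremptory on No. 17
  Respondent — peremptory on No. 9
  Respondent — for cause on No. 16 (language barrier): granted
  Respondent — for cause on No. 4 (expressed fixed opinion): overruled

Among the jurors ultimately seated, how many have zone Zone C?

3

Removed: #1, #2, #5, #6, #7, #8, #9, #10, #15, #16, #17.
Seated jurors 1–6: #3, #4, #11, #12, #13, #14.
Of those, in Zone C: #4, #13, #14 → 3.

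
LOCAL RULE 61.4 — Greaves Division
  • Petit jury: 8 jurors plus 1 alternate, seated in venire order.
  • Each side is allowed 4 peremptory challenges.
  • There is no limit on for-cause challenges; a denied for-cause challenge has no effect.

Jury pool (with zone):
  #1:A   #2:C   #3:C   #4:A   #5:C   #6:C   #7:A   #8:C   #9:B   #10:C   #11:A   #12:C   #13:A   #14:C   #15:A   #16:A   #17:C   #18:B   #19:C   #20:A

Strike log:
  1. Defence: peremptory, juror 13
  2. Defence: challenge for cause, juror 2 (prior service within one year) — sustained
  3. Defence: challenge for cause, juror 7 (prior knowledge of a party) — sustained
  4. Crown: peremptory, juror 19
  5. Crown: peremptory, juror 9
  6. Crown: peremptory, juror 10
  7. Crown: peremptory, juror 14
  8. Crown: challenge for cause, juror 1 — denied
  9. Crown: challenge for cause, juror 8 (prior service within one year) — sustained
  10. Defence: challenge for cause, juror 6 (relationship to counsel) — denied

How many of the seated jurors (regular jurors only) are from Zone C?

4

Removed: #2, #7, #8, #9, #10, #13, #14, #19.
Seated jurors 1–8: #1, #3, #4, #5, #6, #11, #12, #15 (alternates #16 not counted).
Of those, in Zone C: #3, #5, #6, #12 → 4.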